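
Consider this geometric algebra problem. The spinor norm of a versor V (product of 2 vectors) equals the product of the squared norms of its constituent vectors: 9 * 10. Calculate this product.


Spinor norm N(V) = |v1|^2 * |v2|^2 * ... * |v2|^2
= 9 * 10
Running product: 9, 90
N(V) = 90


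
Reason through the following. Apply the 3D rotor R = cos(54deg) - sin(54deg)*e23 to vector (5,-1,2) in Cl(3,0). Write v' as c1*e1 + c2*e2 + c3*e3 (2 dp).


Rotor R = cos(54deg) - sin(54deg)*e23
Rotation angle theta = 2 * 54 = 108 degrees in the e23 plane (e2 -> e3).
The component perpendicular to the plane (e1) is invariant: v'_1 = v1 = 5.00
cos(108deg) = -0.3090, sin(108deg) = 0.9511
v'_2 = v2*cos(theta) - v3*sin(theta) = -1*(-0.3090) - 2*0.9511 = -1.59
v'_3 = v2*sin(theta) + v3*cos(theta) = -1*0.9511 + 2*(-0.3090) = -1.57
v' = 5.00*e1 - 1.59*e2 - 1.57*e3


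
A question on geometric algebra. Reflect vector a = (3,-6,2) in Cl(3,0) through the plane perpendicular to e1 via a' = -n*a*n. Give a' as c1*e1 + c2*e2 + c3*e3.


Reflection formula: a' = -n*a*n, with n = e1 (unit vector, n^2 = 1).
For reflection through hyperplane perp to e1:
The component along e1 flips sign, others stay.
a = (3, -6, 2)
a' = (-3, -6, 2)
a' = -3*e1 - 6*e2 + 2*e3


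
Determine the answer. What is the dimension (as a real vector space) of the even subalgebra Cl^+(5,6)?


Even subalgebra dimension = 2^(n-1)
n = 5 + 6 = 11
2^(11 - 1) = 2^10 = 1024
Verification: sum of C(11,k) for even k = 1 + 55 + 330 + 462 + 165 + 11 = 1024
Result = 1024


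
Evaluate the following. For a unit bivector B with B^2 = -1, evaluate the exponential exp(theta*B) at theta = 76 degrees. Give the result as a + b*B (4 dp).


For a unit bivector B with B^2 = -1, the exponential series gives
e^(theta*B) = cos(theta) + sin(theta)*B (the GA analogue of Euler's formula).
theta = 76 degrees = 1.32645 rad
cos(76 deg) = 0.2419
sin(76 deg) = 0.9703
exp(theta*B) = 0.2419 + 0.9703*B


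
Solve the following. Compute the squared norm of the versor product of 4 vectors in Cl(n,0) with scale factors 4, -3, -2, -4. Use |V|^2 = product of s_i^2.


Each vector v_i has |v_i|^2 = s_i^2
Squared scales: 4^2 = 16, (-3)^2 = 9, (-2)^2 = 4, (-4)^2 = 16
|V|^2 = 16 * 9 * 4 * 16
= 9216


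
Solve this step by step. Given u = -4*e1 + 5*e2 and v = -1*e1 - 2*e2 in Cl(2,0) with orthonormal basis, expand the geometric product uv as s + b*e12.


Expand: (-4*e1 + 5*e2)(-1*e1 - 2*e2)
= (-4)*(-1)*e1e1 + (-4)*(-2)*e1e2 + 5*(-1)*e2e1 + 5*(-2)*e2e2
Using e1^2 = e2^2 = 1, e2e1 = -e1e2:
Scalar part s = (-4)*(-1) + 5*(-2) = 4 + (-10) = -6
Bivector part b = (-4)*(-2) - 5*(-1) = 8 - (-5) = 13
uv = -6 + 13*e12


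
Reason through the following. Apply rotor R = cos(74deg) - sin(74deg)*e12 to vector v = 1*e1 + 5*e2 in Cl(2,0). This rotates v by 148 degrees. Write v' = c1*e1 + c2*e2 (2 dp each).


Rotor R = cos(74deg) - sin(74deg)*e12
Rotation angle theta = 2 * 74 = 148 degrees
v' = R*v*~R rotates v by theta.
cos(148deg) = -0.8480, sin(148deg) = 0.5299
v'_1 = 1*cos(148deg) - 5*sin(148deg)
= 1*(-0.8480) - 5*0.5299
= -3.50
v'_2 = 1*sin(148deg) + 5*cos(148deg)
= 1*0.5299 + 5*(-0.8480)
= -3.71
v' = -3.50*e1 - 3.71*e2


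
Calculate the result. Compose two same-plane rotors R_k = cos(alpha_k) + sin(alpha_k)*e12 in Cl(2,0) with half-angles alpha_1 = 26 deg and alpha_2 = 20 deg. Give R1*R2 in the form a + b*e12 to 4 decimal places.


Same-plane rotors commute and their half-angles add:
R1*R2 = cos(a1 + a2) + sin(a1 + a2)*e12.
a1 + a2 = 26 + 20 = 46 deg
cos(46 deg) = 0.6947
sin(46 deg) = 0.7193
R1*R2 = 0.6947 + 0.7193*e12


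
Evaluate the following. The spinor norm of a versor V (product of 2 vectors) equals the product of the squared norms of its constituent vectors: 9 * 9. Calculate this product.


Spinor norm N(V) = |v1|^2 * |v2|^2 * ... * |v2|^2
= 9 * 9
Running product: 9, 81
N(V) = 81


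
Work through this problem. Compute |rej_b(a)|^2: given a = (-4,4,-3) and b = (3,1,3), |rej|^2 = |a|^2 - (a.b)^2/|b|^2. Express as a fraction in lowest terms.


|a|^2 = (-4)^2 + 4^2 + (-3)^2 = 41
|b|^2 = 3^2 + 1^2 + 3^2 = 19
a . b = (-4)*3 + 4*1 + (-3)*3 = -17
(a.b)^2 = (-17)^2 = 289
|rej|^2 = 41 - 289/19
= (779 - 289)/19
= 490/19
In lowest terms: 490/19


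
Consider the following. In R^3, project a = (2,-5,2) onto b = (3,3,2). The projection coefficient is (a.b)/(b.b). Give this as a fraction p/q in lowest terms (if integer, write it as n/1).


Projection coefficient = (a . b) / (b . b)
a . b = 2*3 + (-5)*3 + 2*2
= 6 + (-15) + 4 = -5
b . b = 3^2 + 3^2 + 2^2
= 9 + 9 + 4 = 22
Coefficient = -5/22
In lowest terms: -5/22


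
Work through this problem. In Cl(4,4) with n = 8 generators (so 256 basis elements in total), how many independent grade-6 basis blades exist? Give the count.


Number of grade-k basis blades in Cl(p,q) with n = p + q is C(n, k).
n = 4 + 4 = 8
C(8, 6) = 8! / (6! * 2!)
= 40320 / (720 * 2)
= 28


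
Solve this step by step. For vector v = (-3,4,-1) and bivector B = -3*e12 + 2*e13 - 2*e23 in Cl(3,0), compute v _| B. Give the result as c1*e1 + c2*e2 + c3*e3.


Left contraction v _| B = <vB>_1 (grade-1 part of the geometric product vB).
Using e1_|e12 = e2, e2_|e12 = -e1, e1_|e13 = e3, e3_|e13 = -e1, e2_|e23 = e3, e3_|e23 = -e2:
e1 coeff: -v2*b12 - v3*b13 = -(4)*(-3) - (-1)*(2) = 14
e2 coeff: v1*b12 - v3*b23 = (-3)*(-3) - (-1)*(-2) = 7
e3 coeff: v1*b13 + v2*b23 = (-3)*(2) + (4)*(-2) = -14
v _| B = 14*e1 + 7*e2 - 14*e3


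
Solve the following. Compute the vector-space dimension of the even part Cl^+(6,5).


Even subalgebra dimension = 2^(n-1)
n = 6 + 5 = 11
2^(11 - 1) = 2^10 = 1024
Verification: sum of C(11,k) for even k = 1 + 55 + 330 + 462 + 165 + 11 = 1024
Result = 1024


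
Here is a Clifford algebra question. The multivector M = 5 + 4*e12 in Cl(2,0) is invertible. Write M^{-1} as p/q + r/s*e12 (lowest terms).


M = 5 + 4*e12, where e12^2 = -1.
Since M commutes with its reverse ~M = a - b*e12, M * ~M = a^2 - b^2*e12^2 = a^2 + b^2.
So M^{-1} = ~M / (a^2 + b^2) = (a - b*e12)/(a^2 + b^2).
a^2 + b^2 = 25 + 16 = 41
Scalar part = 5/41 = 5/41
Bivector coeff = -4/41 = -4/41
M^{-1} = 5/41 - 4/41*e12


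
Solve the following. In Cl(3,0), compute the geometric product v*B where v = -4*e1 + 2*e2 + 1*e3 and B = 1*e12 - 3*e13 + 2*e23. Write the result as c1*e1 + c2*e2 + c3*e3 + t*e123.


vB has grade-1 (vector) and grade-3 (trivector) parts: vB = (v _| B) + (v ^ B).
Vector part <vB>_1:
  e1: -v2*b12 - v3*b13 = -(2)*(1) - (1)*(-3) = 1
  e2: v1*b12 - v3*b23 = (-4)*(1) - (1)*(2) = -6
  e3: v1*b13 + v2*b23 = (-4)*(-3) + (2)*(2) = 16
Trivector part <vB>_3:
  e123: v1*b23 - v2*b13 + v3*b12 = (-4)*(2) - (2)*(-3) + (1)*(1) = -1
vB = 1*e1 - 6*e2 + 16*e3 - 1*e123


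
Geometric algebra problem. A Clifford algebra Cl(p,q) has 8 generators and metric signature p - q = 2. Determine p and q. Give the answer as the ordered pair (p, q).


We need p + q = 8 and p - q = 2.
Adding: 2p = 8 + 2 = 10, so p = 5.
Then q = 8 - 5 = 3.
(p, q) = (5, 3)


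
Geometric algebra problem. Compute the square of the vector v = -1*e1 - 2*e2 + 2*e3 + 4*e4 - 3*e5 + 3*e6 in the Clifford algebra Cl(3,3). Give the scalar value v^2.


v^2 = sum of c_i^2 * e_i^2
Positive signature terms (e_i^2 = +1): (-1)^2 + (-2)^2 + 2^2 = 9
Negative signature terms (e_j^2 = -1): 4^2 + (-3)^2 + 3^2 = 34
v^2 = 9 - 34 = -25


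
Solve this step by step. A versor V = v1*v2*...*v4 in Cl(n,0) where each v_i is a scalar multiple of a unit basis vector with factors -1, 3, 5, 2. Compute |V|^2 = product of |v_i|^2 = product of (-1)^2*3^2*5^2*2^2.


Each vector v_i has |v_i|^2 = s_i^2
Squared scales: (-1)^2 = 1, 3^2 = 9, 5^2 = 25, 2^2 = 4
|V|^2 = 1 * 9 * 25 * 4
= 900


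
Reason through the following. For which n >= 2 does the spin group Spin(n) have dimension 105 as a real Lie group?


dim Spin(n) = dim so(n) = n(n-1)/2.
Solve n(n-1)/2 = 105, i.e. n^2 - n - 210 = 0.
Discriminant = 1 + 8*105 = 841
n = (1 + sqrt(841))/2 = (1 + 29)/2 = 15


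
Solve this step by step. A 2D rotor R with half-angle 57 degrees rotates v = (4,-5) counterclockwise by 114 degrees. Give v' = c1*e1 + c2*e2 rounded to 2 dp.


Rotor R = cos(57deg) - sin(57deg)*e12
Rotation angle theta = 2 * 57 = 114 degrees
v' = R*v*~R rotates v by theta.
cos(114deg) = -0.4067, sin(114deg) = 0.9135
v'_1 = 4*cos(114deg) - (-5)*sin(114deg)
= 4*(-0.4067) - (-5)*0.9135
= 2.94
v'_2 = 4*sin(114deg) + (-5)*cos(114deg)
= 4*0.9135 + (-5)*(-0.4067)
= 5.69
v' = 2.94*e1 + 5.69*e2


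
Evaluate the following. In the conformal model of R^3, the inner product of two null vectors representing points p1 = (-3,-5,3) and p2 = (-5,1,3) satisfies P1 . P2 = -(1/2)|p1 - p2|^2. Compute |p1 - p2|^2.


p1 - p2 = (2, -6, 0)
|p1 - p2|^2 = 2^2 + (-6)^2 + 0^2
= 4 + 36 + 0
= 40


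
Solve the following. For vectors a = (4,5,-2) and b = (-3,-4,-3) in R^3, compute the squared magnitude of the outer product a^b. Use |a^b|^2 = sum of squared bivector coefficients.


a wedge b = (a1*b2 - a2*b1)*e12 + (a1*b3 - a3*b1)*e13 + (a2*b3 - a3*b2)*e23
e12 coeff: 4*(-4) - 5*(-3) = -16 - (-15) = -1
e13 coeff: 4*(-3) - (-2)*(-3) = -12 - 6 = -18
e23 coeff: 5*(-3) - (-2)*(-4) = -15 - 8 = -23
|a wedge b|^2 = (-1)^2 + (-18)^2 + (-23)^2
= 1 + 324 + 529
= 854


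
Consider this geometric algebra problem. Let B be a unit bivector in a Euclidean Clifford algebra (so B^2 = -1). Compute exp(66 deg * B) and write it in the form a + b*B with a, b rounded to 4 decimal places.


For a unit bivector B with B^2 = -1, the exponential series gives
e^(theta*B) = cos(theta) + sin(theta)*B (the GA analogue of Euler's formula).
theta = 66 degrees = 1.151917 rad
cos(66 deg) = 0.4067
sin(66 deg) = 0.9135
exp(theta*B) = 0.4067 + 0.9135*B


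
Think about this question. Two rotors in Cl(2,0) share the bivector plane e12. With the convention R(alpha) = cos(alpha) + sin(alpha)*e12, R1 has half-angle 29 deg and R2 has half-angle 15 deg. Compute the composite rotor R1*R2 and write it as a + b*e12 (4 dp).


Same-plane rotors commute and their half-angles add:
R1*R2 = cos(a1 + a2) + sin(a1 + a2)*e12.
a1 + a2 = 29 + 15 = 44 deg
cos(44 deg) = 0.7193
sin(44 deg) = 0.6947
R1*R2 = 0.7193 + 0.6947*e12


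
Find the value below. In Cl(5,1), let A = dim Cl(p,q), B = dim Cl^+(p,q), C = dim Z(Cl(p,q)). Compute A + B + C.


n = 5 + 1 = 6
Total dim = 2^6 = 64
Even subalgebra dim = 2^5 = 32
n is even, so center dim = 1
Sum = 64 + 32 + 1 = 97


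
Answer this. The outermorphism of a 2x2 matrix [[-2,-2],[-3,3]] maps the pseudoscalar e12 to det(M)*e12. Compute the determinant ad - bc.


The outermorphism of a linear map f sends e1^e2 to f(e1)^f(e2).
f(e1) = -2*e1 - 3*e2
f(e2) = -2*e1 + 3*e2
f(e1) ^ f(e2) = (-2*e1 - 3*e2) ^ (-2*e1 + 3*e2)
= (-2)*3*e12 + (-3)*(-2)*e21
= (-6 - 6)*e12
= -12*e12
Coefficient = -12


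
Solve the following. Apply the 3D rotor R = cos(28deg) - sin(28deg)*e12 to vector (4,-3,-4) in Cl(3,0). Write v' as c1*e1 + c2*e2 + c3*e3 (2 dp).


Rotor R = cos(28deg) - sin(28deg)*e12
Rotation angle theta = 2 * 28 = 56 degrees in the e12 plane (e1 -> e2).
The component perpendicular to the plane (e3) is invariant: v'_3 = v3 = -4.00
cos(56deg) = 0.5592, sin(56deg) = 0.8290
v'_1 = v1*cos(theta) - v2*sin(theta) = 4*0.5592 - (-3)*0.8290 = 4.72
v'_2 = v1*sin(theta) + v2*cos(theta) = 4*0.8290 + (-3)*0.5592 = 1.64
v' = 4.72*e1 + 1.64*e2 - 4.00*e3


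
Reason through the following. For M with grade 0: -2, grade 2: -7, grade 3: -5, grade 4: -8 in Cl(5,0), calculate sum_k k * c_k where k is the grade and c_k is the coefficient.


Grade-weighted sum = sum of grade_k * coefficient_k
0*(-2) = 0
2*(-7) = -14
3*(-5) = -15
4*(-8) = -32
Total = 0 + (-14) + (-15) + (-32) = -61


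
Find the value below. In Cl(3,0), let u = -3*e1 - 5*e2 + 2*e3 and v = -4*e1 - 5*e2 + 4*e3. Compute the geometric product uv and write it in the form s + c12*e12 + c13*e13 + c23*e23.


In Cl(3,0): e_i^2 = 1, e_ie_j = -e_je_i for i != j.
Scalar part = u . v = (-3)*(-4) + (-5)*(-5) + 2*4
= 12 + 25 + 8 = 45
e12 coeff = (-3)*(-5) - (-5)*(-4) = 15 - 20 = -5
e13 coeff = (-3)*4 - 2*(-4) = -12 - (-8) = -4
e23 coeff = (-5)*4 - 2*(-5) = -20 - (-10) = -10
uv = 45 - 5*e12 - 4*e13 - 10*e23


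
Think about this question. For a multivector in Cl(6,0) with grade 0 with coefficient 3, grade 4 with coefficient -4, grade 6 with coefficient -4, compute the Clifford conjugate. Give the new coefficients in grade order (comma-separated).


Clifford conjugate sign for grade k: (-1)^(k(k+1)/2)
Grade 0: (-1)^(0*1/2) = (-1)^0 = 1, coeff 3 -> 3
Grade 4: (-1)^(4*5/2) = (-1)^10 = 1, coeff -4 -> -4
Grade 6: (-1)^(6*7/2) = (-1)^21 = -1, coeff -4 -> 4
Conjugated coefficients: 3, -4, 4


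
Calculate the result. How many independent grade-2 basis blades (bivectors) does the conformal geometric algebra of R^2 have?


The conformal model of R^2 uses Cl(3,1) with m = 2 + 2 = 4 generators.
Number of grade-2 blades = C(m, 2) = C(4, 2)
= 4*3/2 = 6


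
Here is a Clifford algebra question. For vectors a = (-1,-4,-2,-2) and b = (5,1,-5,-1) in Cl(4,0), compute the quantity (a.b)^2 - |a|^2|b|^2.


a . b = (-1)*5 + (-4)*1 + (-2)*(-5) + (-2)*(-1)
= -5 + (-4) + 10 + 2 = 3
|a|^2 = (-1)^2 + (-4)^2 + (-2)^2 + (-2)^2 = 25
|b|^2 = 5^2 + 1^2 + (-5)^2 + (-1)^2 = 52
(a.b)^2 = 3^2 = 9
|a|^2 * |b|^2 = 25 * 52 = 1300
Result = 9 - 1300 = -1291


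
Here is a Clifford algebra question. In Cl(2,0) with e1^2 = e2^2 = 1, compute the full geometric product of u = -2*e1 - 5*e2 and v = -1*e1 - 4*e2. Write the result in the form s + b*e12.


Expand: (-2*e1 - 5*e2)(-1*e1 - 4*e2)
= (-2)*(-1)*e1e1 + (-2)*(-4)*e1e2 + (-5)*(-1)*e2e1 + (-5)*(-4)*e2e2
Using e1^2 = e2^2 = 1, e2e1 = -e1e2:
Scalar part s = (-2)*(-1) + (-5)*(-4) = 2 + 20 = 22
Bivector part b = (-2)*(-4) - (-5)*(-1) = 8 - 5 = 3
uv = 22 + 3*e12


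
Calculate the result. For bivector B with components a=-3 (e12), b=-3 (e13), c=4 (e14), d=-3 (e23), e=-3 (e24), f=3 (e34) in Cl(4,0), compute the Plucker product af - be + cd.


Plucker relation: af - be + cd
a*f = (-3)*3 = -9
b*e = (-3)*(-3) = 9
c*d = 4*(-3) = -12
af - be + cd = -9 - 9 + (-12)
= -30


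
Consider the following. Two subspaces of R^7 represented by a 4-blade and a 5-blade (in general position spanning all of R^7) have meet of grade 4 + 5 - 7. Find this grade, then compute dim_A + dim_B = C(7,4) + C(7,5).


Meet grade = grade(A) + grade(B) - n
= 4 + 5 - 7 = 2
C(7,4) = 35
C(7,5) = 21
dim_A + dim_B = 35 + 21 = 56


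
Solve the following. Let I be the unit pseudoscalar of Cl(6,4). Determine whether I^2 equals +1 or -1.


The pseudoscalar I = e1...e_n (product of all n generators) of Cl(p,q) satisfies I^2 = (-1)^(q + n(n-1)/2).
p = 6, q = 4, n = p + q = 10
n(n-1)/2 = 10 * 9 / 2 = 45
Exponent = q + n(n-1)/2 = 4 + 45 = 49
I^2 = (-1)^49 = -1


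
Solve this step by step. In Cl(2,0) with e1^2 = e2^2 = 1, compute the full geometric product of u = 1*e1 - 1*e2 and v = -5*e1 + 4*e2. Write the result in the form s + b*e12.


Expand: (1*e1 - 1*e2)(-5*e1 + 4*e2)
= 1*(-5)*e1e1 + 1*4*e1e2 + (-1)*(-5)*e2e1 + (-1)*4*e2e2
Using e1^2 = e2^2 = 1, e2e1 = -e1e2:
Scalar part s = 1*(-5) + (-1)*4 = -5 + (-4) = -9
Bivector part b = 1*4 - (-1)*(-5) = 4 - 5 = -1
uv = -9 - 1*e12


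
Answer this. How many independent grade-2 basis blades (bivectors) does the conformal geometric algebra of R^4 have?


The conformal model of R^4 uses Cl(5,1) with m = 4 + 2 = 6 generators.
Number of grade-2 blades = C(m, 2) = C(6, 2)
= 6*5/2 = 15


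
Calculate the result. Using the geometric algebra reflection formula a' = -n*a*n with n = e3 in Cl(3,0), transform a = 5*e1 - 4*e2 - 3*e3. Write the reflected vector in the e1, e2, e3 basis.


Reflection formula: a' = -n*a*n, with n = e3 (unit vector, n^2 = 1).
For reflection through hyperplane perp to e3:
The component along e3 flips sign, others stay.
a = (5, -4, -3)
a' = (5, -4, 3)
a' = 5*e1 - 4*e2 + 3*e3


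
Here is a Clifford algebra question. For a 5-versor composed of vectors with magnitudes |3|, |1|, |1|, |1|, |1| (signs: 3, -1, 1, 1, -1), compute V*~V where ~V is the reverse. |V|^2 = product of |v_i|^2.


Each vector v_i has |v_i|^2 = s_i^2
Squared scales: 3^2 = 9, (-1)^2 = 1, 1^2 = 1, 1^2 = 1, (-1)^2 = 1
|V|^2 = 9 * 1 * 1 * 1 * 1
= 9


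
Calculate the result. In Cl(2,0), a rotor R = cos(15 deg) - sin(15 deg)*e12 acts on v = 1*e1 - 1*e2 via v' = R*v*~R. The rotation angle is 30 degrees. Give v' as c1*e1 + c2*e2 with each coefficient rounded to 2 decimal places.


Rotor R = cos(15deg) - sin(15deg)*e12
Rotation angle theta = 2 * 15 = 30 degrees
v' = R*v*~R rotates v by theta.
cos(30deg) = 0.8660, sin(30deg) = 0.5000
v'_1 = 1*cos(30deg) - (-1)*sin(30deg)
= 1*0.8660 - (-1)*0.5000
= 1.37
v'_2 = 1*sin(30deg) + (-1)*cos(30deg)
= 1*0.5000 + (-1)*0.8660
= -0.37
v' = 1.37*e1 - 0.37*e2


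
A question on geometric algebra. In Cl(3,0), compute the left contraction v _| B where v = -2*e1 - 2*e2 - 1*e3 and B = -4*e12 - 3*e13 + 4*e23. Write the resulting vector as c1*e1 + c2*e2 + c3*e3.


Left contraction v _| B = <vB>_1 (grade-1 part of the geometric product vB).
Using e1_|e12 = e2, e2_|e12 = -e1, e1_|e13 = e3, e3_|e13 = -e1, e2_|e23 = e3, e3_|e23 = -e2:
e1 coeff: -v2*b12 - v3*b13 = -(-2)*(-4) - (-1)*(-3) = -11
e2 coeff: v1*b12 - v3*b23 = (-2)*(-4) - (-1)*(4) = 12
e3 coeff: v1*b13 + v2*b23 = (-2)*(-3) + (-2)*(4) = -2
v _| B = -11*e1 + 12*e2 - 2*e3


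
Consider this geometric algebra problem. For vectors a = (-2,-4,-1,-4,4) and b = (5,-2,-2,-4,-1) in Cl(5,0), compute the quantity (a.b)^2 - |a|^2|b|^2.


a . b = (-2)*5 + (-4)*(-2) + (-1)*(-2) + (-4)*(-4) + 4*(-1)
= -10 + 8 + 2 + 16 + (-4) = 12
|a|^2 = (-2)^2 + (-4)^2 + (-1)^2 + (-4)^2 + 4^2 = 53
|b|^2 = 5^2 + (-2)^2 + (-2)^2 + (-4)^2 + (-1)^2 = 50
(a.b)^2 = 12^2 = 144
|a|^2 * |b|^2 = 53 * 50 = 2650
Result = 144 - 2650 = -2506


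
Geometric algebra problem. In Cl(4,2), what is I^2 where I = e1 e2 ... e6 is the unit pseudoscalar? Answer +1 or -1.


The pseudoscalar I = e1...e_n (product of all n generators) of Cl(p,q) satisfies I^2 = (-1)^(q + n(n-1)/2).
p = 4, q = 2, n = p + q = 6
n(n-1)/2 = 6 * 5 / 2 = 15
Exponent = q + n(n-1)/2 = 2 + 15 = 17
I^2 = (-1)^17 = -1


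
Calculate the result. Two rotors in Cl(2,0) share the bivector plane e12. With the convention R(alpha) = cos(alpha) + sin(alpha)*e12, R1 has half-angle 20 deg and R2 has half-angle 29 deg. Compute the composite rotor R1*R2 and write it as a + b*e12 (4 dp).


Same-plane rotors commute and their half-angles add:
R1*R2 = cos(a1 + a2) + sin(a1 + a2)*e12.
a1 + a2 = 20 + 29 = 49 deg
cos(49 deg) = 0.6561
sin(49 deg) = 0.7547
R1*R2 = 0.6561 + 0.7547*e12


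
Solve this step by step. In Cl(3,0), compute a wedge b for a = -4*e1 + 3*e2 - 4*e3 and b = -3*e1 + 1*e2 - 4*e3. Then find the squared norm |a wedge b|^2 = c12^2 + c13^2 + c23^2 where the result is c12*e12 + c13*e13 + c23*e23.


a wedge b = (a1*b2 - a2*b1)*e12 + (a1*b3 - a3*b1)*e13 + (a2*b3 - a3*b2)*e23
e12 coeff: (-4)*1 - 3*(-3) = -4 - (-9) = 5
e13 coeff: (-4)*(-4) - (-4)*(-3) = 16 - 12 = 4
e23 coeff: 3*(-4) - (-4)*1 = -12 - (-4) = -8
|a wedge b|^2 = 5^2 + 4^2 + (-8)^2
= 25 + 16 + 64
= 105


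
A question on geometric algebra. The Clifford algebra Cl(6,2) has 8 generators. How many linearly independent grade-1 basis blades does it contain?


Number of grade-k basis blades in Cl(p,q) with n = p + q is C(n, k).
n = 6 + 2 = 8
C(8, 1) = 8! / (1! * 7!)
= 40320 / (1 * 5040)
= 8


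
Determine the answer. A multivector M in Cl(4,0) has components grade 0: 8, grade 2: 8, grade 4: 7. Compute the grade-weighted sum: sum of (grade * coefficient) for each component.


Grade-weighted sum = sum of grade_k * coefficient_k
0*8 = 0
2*8 = 16
4*7 = 28
Total = 0 + 16 + 28 = 44


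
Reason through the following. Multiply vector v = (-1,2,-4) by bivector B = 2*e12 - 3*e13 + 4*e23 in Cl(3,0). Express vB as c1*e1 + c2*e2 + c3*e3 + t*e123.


vB has grade-1 (vector) and grade-3 (trivector) parts: vB = (v _| B) + (v ^ B).
Vector part <vB>_1:
  e1: -v2*b12 - v3*b13 = -(2)*(2) - (-4)*(-3) = -16
  e2: v1*b12 - v3*b23 = (-1)*(2) - (-4)*(4) = 14
  e3: v1*b13 + v2*b23 = (-1)*(-3) + (2)*(4) = 11
Trivector part <vB>_3:
  e123: v1*b23 - v2*b13 + v3*b12 = (-1)*(4) - (2)*(-3) + (-4)*(2) = -6
vB = -16*e1 + 14*e2 + 11*e3 - 6*e123


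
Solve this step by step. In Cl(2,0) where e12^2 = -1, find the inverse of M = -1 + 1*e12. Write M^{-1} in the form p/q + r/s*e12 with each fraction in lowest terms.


M = -1 + 1*e12, where e12^2 = -1.
Since M commutes with its reverse ~M = a - b*e12, M * ~M = a^2 - b^2*e12^2 = a^2 + b^2.
So M^{-1} = ~M / (a^2 + b^2) = (a - b*e12)/(a^2 + b^2).
a^2 + b^2 = 1 + 1 = 2
Scalar part = -1/2 = -1/2
Bivector coeff = -1/2 = -1/2
M^{-1} = -1/2 - 1/2*e12


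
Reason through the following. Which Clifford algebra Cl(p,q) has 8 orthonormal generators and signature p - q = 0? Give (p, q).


We need p + q = 8 and p - q = 0.
Adding: 2p = 8 + 0 = 8, so p = 4.
Then q = 8 - 4 = 4.
(p, q) = (4, 4)


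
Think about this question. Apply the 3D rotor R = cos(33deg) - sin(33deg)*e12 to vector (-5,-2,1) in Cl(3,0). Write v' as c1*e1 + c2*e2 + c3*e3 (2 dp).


Rotor R = cos(33deg) - sin(33deg)*e12
Rotation angle theta = 2 * 33 = 66 degrees in the e12 plane (e1 -> e2).
The component perpendicular to the plane (e3) is invariant: v'_3 = v3 = 1.00
cos(66deg) = 0.4067, sin(66deg) = 0.9135
v'_1 = v1*cos(theta) - v2*sin(theta) = -5*0.4067 - (-2)*0.9135 = -0.21
v'_2 = v1*sin(theta) + v2*cos(theta) = -5*0.9135 + (-2)*0.4067 = -5.38
v' = -0.21*e1 - 5.38*e2 + 1.00*e3


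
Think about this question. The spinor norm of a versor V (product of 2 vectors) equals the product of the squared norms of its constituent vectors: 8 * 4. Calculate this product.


Spinor norm N(V) = |v1|^2 * |v2|^2 * ... * |v2|^2
= 8 * 4
Running product: 8, 32
N(V) = 32


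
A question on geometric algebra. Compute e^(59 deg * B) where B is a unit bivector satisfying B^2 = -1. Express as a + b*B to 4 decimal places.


For a unit bivector B with B^2 = -1, the exponential series gives
e^(theta*B) = cos(theta) + sin(theta)*B (the GA analogue of Euler's formula).
theta = 59 degrees = 1.029744 rad
cos(59 deg) = 0.5150
sin(59 deg) = 0.8572
exp(theta*B) = 0.5150 + 0.8572*B


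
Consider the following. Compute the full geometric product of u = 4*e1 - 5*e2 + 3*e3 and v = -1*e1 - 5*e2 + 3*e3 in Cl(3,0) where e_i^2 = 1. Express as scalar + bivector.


In Cl(3,0): e_i^2 = 1, e_ie_j = -e_je_i for i != j.
Scalar part = u . v = 4*(-1) + (-5)*(-5) + 3*3
= -4 + 25 + 9 = 30
e12 coeff = 4*(-5) - (-5)*(-1) = -20 - 5 = -25
e13 coeff = 4*3 - 3*(-1) = 12 - (-3) = 15
e23 coeff = (-5)*3 - 3*(-5) = -15 - (-15) = 0
uv = 30 - 25*e12 + 15*e13 + 0*e23


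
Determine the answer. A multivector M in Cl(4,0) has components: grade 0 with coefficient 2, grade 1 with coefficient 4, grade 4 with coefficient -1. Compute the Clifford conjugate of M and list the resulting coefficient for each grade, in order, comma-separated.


Clifford conjugate sign for grade k: (-1)^(k(k+1)/2)
Grade 0: (-1)^(0*1/2) = (-1)^0 = 1, coeff 2 -> 2
Grade 1: (-1)^(1*2/2) = (-1)^1 = -1, coeff 4 -> -4
Grade 4: (-1)^(4*5/2) = (-1)^10 = 1, coeff -1 -> -1
Conjugated coefficients: 2, -4, -1


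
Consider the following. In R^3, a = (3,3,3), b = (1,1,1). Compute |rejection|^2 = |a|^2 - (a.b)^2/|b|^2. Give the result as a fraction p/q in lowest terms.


|a|^2 = 3^2 + 3^2 + 3^2 = 27
|b|^2 = 1^2 + 1^2 + 1^2 = 3
a . b = 3*1 + 3*1 + 3*1 = 9
(a.b)^2 = 9^2 = 81
|rej|^2 = 27 - 81/3
= (81 - 81)/3
= 0/3
In lowest terms: 0/1


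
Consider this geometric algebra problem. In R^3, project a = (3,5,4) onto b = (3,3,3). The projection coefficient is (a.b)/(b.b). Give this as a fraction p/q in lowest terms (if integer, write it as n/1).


Projection coefficient = (a . b) / (b . b)
a . b = 3*3 + 5*3 + 4*3
= 9 + 15 + 12 = 36
b . b = 3^2 + 3^2 + 3^2
= 9 + 9 + 9 = 27
Coefficient = 36/27
In lowest terms: 4/3


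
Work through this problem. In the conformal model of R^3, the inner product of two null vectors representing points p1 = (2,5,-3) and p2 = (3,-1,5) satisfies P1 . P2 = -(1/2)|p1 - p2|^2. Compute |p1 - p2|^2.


p1 - p2 = (-1, 6, -8)
|p1 - p2|^2 = (-1)^2 + 6^2 + (-8)^2
= 1 + 36 + 64
= 101


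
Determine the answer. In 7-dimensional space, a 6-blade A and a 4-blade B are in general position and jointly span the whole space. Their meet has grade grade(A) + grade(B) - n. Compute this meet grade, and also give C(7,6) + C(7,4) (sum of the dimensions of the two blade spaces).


Meet grade = grade(A) + grade(B) - n
= 6 + 4 - 7 = 3
C(7,6) = 7
C(7,4) = 35
dim_A + dim_B = 7 + 35 = 42


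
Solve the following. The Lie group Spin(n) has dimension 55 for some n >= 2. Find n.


dim Spin(n) = dim so(n) = n(n-1)/2.
Solve n(n-1)/2 = 55, i.e. n^2 - n - 110 = 0.
Discriminant = 1 + 8*55 = 441
n = (1 + sqrt(441))/2 = (1 + 21)/2 = 11


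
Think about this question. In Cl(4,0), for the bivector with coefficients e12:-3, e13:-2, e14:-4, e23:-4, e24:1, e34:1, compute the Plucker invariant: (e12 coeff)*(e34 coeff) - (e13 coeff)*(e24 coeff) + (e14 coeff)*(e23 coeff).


Plucker relation: af - be + cd
a*f = (-3)*1 = -3
b*e = (-2)*1 = -2
c*d = (-4)*(-4) = 16
af - be + cd = -3 - (-2) + 16
= 15


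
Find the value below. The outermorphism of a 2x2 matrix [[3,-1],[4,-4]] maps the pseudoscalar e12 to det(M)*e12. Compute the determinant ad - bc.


The outermorphism of a linear map f sends e1^e2 to f(e1)^f(e2).
f(e1) = 3*e1 + 4*e2
f(e2) = -1*e1 - 4*e2
f(e1) ^ f(e2) = (3*e1 + 4*e2) ^ (-1*e1 - 4*e2)
= 3*(-4)*e12 + 4*(-1)*e21
= (-12 - (-4))*e12
= -8*e12
Coefficient = -8


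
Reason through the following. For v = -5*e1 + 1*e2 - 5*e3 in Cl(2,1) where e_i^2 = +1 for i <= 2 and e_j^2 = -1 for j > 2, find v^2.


v^2 = sum of c_i^2 * e_i^2
Positive signature terms (e_i^2 = +1): (-5)^2 + 1^2 = 26
Negative signature terms (e_j^2 = -1): (-5)^2 = 25
v^2 = 26 - 25 = 1


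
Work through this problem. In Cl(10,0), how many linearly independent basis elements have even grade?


Even subalgebra dimension = 2^(n-1)
n = 10 + 0 = 10
2^(10 - 1) = 2^9 = 512
Verification: sum of C(10,k) for even k = 1 + 45 + 210 + 210 + 45 + 1 = 512
Result = 512


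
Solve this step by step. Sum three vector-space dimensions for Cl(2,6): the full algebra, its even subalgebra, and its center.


n = 2 + 6 = 8
Total dim = 2^8 = 256
Even subalgebra dim = 2^7 = 128
n is even, so center dim = 1
Sum = 256 + 128 + 1 = 385


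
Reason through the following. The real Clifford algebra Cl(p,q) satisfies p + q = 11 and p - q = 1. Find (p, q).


We need p + q = 11 and p - q = 1.
Adding: 2p = 11 + 1 = 12, so p = 6.
Then q = 11 - 6 = 5.
(p, q) = (6, 5)


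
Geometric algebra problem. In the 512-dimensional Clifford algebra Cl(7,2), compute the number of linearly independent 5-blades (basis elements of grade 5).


Number of grade-k basis blades in Cl(p,q) with n = p + q is C(n, k).
n = 7 + 2 = 9
C(9, 5) = 9! / (5! * 4!)
= 362880 / (120 * 24)
= 126


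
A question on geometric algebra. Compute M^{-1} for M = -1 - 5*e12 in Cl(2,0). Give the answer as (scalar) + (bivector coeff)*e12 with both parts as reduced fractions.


M = -1 - 5*e12, where e12^2 = -1.
Since M commutes with its reverse ~M = a - b*e12, M * ~M = a^2 - b^2*e12^2 = a^2 + b^2.
So M^{-1} = ~M / (a^2 + b^2) = (a - b*e12)/(a^2 + b^2).
a^2 + b^2 = 1 + 25 = 26
Scalar part = -1/26 = -1/26
Bivector coeff = 5/26 = 5/26
M^{-1} = -1/26 + 5/26*e12


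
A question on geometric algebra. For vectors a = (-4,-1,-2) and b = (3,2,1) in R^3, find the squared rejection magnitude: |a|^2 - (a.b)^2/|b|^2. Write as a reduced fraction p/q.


|a|^2 = (-4)^2 + (-1)^2 + (-2)^2 = 21
|b|^2 = 3^2 + 2^2 + 1^2 = 14
a . b = (-4)*3 + (-1)*2 + (-2)*1 = -16
(a.b)^2 = (-16)^2 = 256
|rej|^2 = 21 - 256/14
= (294 - 256)/14
= 38/14
In lowest terms: 19/7


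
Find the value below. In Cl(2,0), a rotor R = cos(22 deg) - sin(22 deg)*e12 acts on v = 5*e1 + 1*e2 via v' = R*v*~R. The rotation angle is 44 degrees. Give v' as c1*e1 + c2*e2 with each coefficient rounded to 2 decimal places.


Rotor R = cos(22deg) - sin(22deg)*e12
Rotation angle theta = 2 * 22 = 44 degrees
v' = R*v*~R rotates v by theta.
cos(44deg) = 0.7193, sin(44deg) = 0.6947
v'_1 = 5*cos(44deg) - 1*sin(44deg)
= 5*0.7193 - 1*0.6947
= 2.90
v'_2 = 5*sin(44deg) + 1*cos(44deg)
= 5*0.6947 + 1*0.7193
= 4.19
v' = 2.90*e1 + 4.19*e2


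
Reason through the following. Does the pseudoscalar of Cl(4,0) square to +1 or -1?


The pseudoscalar I = e1...e_n (product of all n generators) of Cl(p,q) satisfies I^2 = (-1)^(q + n(n-1)/2).
p = 4, q = 0, n = p + q = 4
n(n-1)/2 = 4 * 3 / 2 = 6
Exponent = q + n(n-1)/2 = 0 + 6 = 6
I^2 = (-1)^6 = +1


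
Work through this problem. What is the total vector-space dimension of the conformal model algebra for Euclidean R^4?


The conformal model of R^4 uses Cl(5,1): the 4 Euclidean generators plus two extra orthogonal generators e+ (e+^2 = +1) and e- (e-^2 = -1), from which the null vectors e0, einf are built.
Number of generators m = 4 + 2 = 6.
dim Cl(p,q) = 2^m = 2^6 = 64


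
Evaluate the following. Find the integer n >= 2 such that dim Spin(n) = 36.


dim Spin(n) = dim so(n) = n(n-1)/2.
Solve n(n-1)/2 = 36, i.e. n^2 - n - 72 = 0.
Discriminant = 1 + 8*36 = 289
n = (1 + sqrt(289))/2 = (1 + 17)/2 = 9


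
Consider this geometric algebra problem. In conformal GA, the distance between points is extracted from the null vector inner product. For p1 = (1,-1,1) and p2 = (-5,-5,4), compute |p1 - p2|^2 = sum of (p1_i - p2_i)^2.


p1 - p2 = (6, 4, -3)
|p1 - p2|^2 = 6^2 + 4^2 + (-3)^2
= 36 + 16 + 9
= 61


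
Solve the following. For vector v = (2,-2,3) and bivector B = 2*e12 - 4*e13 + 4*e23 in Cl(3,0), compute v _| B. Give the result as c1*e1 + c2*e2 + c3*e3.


Left contraction v _| B = <vB>_1 (grade-1 part of the geometric product vB).
Using e1_|e12 = e2, e2_|e12 = -e1, e1_|e13 = e3, e3_|e13 = -e1, e2_|e23 = e3, e3_|e23 = -e2:
e1 coeff: -v2*b12 - v3*b13 = -(-2)*(2) - (3)*(-4) = 16
e2 coeff: v1*b12 - v3*b23 = (2)*(2) - (3)*(4) = -8
e3 coeff: v1*b13 + v2*b23 = (2)*(-4) + (-2)*(4) = -16
v _| B = 16*e1 - 8*e2 - 16*e3


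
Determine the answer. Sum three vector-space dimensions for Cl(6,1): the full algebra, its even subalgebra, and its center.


n = 6 + 1 = 7
Total dim = 2^7 = 128
Even subalgebra dim = 2^6 = 64
n is odd, so center dim = 2
Sum = 128 + 64 + 2 = 194


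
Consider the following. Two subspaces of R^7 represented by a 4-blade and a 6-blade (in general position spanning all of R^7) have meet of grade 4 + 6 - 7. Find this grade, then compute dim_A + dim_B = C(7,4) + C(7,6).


Meet grade = grade(A) + grade(B) - n
= 4 + 6 - 7 = 3
C(7,4) = 35
C(7,6) = 7
dim_A + dim_B = 35 + 7 = 42


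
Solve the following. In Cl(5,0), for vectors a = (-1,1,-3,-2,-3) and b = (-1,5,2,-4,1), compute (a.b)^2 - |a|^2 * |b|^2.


a . b = (-1)*(-1) + 1*5 + (-3)*2 + (-2)*(-4) + (-3)*1
= 1 + 5 + (-6) + 8 + (-3) = 5
|a|^2 = (-1)^2 + 1^2 + (-3)^2 + (-2)^2 + (-3)^2 = 24
|b|^2 = (-1)^2 + 5^2 + 2^2 + (-4)^2 + 1^2 = 47
(a.b)^2 = 5^2 = 25
|a|^2 * |b|^2 = 24 * 47 = 1128
Result = 25 - 1128 = -1103


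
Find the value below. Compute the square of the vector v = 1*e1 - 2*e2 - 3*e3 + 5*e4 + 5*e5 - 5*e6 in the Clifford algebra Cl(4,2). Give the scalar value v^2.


v^2 = sum of c_i^2 * e_i^2
Positive signature terms (e_i^2 = +1): 1^2 + (-2)^2 + (-3)^2 + 5^2 = 39
Negative signature terms (e_j^2 = -1): 5^2 + (-5)^2 = 50
v^2 = 39 - 50 = -11


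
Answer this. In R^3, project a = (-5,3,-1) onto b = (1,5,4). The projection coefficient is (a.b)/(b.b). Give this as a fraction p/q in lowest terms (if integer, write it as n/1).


Projection coefficient = (a . b) / (b . b)
a . b = (-5)*1 + 3*5 + (-1)*4
= -5 + 15 + (-4) = 6
b . b = 1^2 + 5^2 + 4^2
= 1 + 25 + 16 = 42
Coefficient = 6/42
In lowest terms: 1/7


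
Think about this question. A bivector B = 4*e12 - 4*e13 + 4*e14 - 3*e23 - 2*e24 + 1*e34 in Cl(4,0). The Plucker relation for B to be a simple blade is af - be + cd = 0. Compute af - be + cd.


Plucker relation: af - be + cd
a*f = 4*1 = 4
b*e = (-4)*(-2) = 8
c*d = 4*(-3) = -12
af - be + cd = 4 - 8 + (-12)
= -16


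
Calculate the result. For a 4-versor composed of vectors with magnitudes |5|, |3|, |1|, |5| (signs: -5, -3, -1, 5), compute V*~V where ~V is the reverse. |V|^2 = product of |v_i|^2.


Each vector v_i has |v_i|^2 = s_i^2
Squared scales: (-5)^2 = 25, (-3)^2 = 9, (-1)^2 = 1, 5^2 = 25
|V|^2 = 25 * 9 * 1 * 25
= 5625


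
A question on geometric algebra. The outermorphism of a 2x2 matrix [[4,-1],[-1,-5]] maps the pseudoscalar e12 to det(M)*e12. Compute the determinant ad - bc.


The outermorphism of a linear map f sends e1^e2 to f(e1)^f(e2).
f(e1) = 4*e1 - 1*e2
f(e2) = -1*e1 - 5*e2
f(e1) ^ f(e2) = (4*e1 - 1*e2) ^ (-1*e1 - 5*e2)
= 4*(-5)*e12 + (-1)*(-1)*e21
= (-20 - 1)*e12
= -21*e12
Coefficient = -21


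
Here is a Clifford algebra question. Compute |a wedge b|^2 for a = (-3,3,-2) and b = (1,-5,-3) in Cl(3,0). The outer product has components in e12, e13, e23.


a wedge b = (a1*b2 - a2*b1)*e12 + (a1*b3 - a3*b1)*e13 + (a2*b3 - a3*b2)*e23
e12 coeff: (-3)*(-5) - 3*1 = 15 - 3 = 12
e13 coeff: (-3)*(-3) - (-2)*1 = 9 - (-2) = 11
e23 coeff: 3*(-3) - (-2)*(-5) = -9 - 10 = -19
|a wedge b|^2 = 12^2 + 11^2 + (-19)^2
= 144 + 121 + 361
= 626


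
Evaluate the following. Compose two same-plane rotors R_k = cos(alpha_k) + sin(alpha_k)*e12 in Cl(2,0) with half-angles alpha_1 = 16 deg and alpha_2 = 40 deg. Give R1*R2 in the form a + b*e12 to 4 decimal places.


Same-plane rotors commute and their half-angles add:
R1*R2 = cos(a1 + a2) + sin(a1 + a2)*e12.
a1 + a2 = 16 + 40 = 56 deg
cos(56 deg) = 0.5592
sin(56 deg) = 0.8290
R1*R2 = 0.5592 + 0.8290*e12


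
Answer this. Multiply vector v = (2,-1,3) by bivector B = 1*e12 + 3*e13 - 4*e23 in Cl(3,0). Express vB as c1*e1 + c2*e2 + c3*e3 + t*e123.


vB has grade-1 (vector) and grade-3 (trivector) parts: vB = (v _| B) + (v ^ B).
Vector part <vB>_1:
  e1: -v2*b12 - v3*b13 = -(-1)*(1) - (3)*(3) = -8
  e2: v1*b12 - v3*b23 = (2)*(1) - (3)*(-4) = 14
  e3: v1*b13 + v2*b23 = (2)*(3) + (-1)*(-4) = 10
Trivector part <vB>_3:
  e123: v1*b23 - v2*b13 + v3*b12 = (2)*(-4) - (-1)*(3) + (3)*(1) = -2
vB = -8*e1 + 14*e2 + 10*e3 - 2*e123


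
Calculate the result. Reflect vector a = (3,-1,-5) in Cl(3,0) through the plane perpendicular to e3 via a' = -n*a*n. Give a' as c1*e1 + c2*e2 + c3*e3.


Reflection formula: a' = -n*a*n, with n = e3 (unit vector, n^2 = 1).
For reflection through hyperplane perp to e3:
The component along e3 flips sign, others stay.
a = (3, -1, -5)
a' = (3, -1, 5)
a' = 3*e1 - 1*e2 + 5*e3


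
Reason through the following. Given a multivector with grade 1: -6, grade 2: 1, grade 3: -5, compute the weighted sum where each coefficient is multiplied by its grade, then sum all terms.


Grade-weighted sum = sum of grade_k * coefficient_k
1*(-6) = -6
2*1 = 2
3*(-5) = -15
Total = -6 + 2 + (-15) = -19


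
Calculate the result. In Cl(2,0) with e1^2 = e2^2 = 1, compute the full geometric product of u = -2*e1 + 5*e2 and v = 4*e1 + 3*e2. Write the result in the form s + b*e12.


Expand: (-2*e1 + 5*e2)(4*e1 + 3*e2)
= (-2)*4*e1e1 + (-2)*3*e1e2 + 5*4*e2e1 + 5*3*e2e2
Using e1^2 = e2^2 = 1, e2e1 = -e1e2:
Scalar part s = (-2)*4 + 5*3 = -8 + 15 = 7
Bivector part b = (-2)*3 - 5*4 = -6 - 20 = -26
uv = 7 - 26*e12


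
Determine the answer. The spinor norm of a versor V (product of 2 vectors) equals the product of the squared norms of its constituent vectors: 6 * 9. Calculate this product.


Spinor norm N(V) = |v1|^2 * |v2|^2 * ... * |v2|^2
= 6 * 9
Running product: 6, 54
N(V) = 54


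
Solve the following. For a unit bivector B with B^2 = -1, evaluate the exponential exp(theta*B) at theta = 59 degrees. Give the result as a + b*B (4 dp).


For a unit bivector B with B^2 = -1, the exponential series gives
e^(theta*B) = cos(theta) + sin(theta)*B (the GA analogue of Euler's formula).
theta = 59 degrees = 1.029744 rad
cos(59 deg) = 0.5150
sin(59 deg) = 0.8572
exp(theta*B) = 0.5150 + 0.8572*B


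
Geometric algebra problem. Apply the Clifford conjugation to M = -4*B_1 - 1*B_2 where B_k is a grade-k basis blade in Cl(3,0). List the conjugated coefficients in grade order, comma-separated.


Clifford conjugate sign for grade k: (-1)^(k(k+1)/2)
Grade 1: (-1)^(1*2/2) = (-1)^1 = -1, coeff -4 -> 4
Grade 2: (-1)^(2*3/2) = (-1)^3 = -1, coeff -1 -> 1
Conjugated coefficients: 4, 1


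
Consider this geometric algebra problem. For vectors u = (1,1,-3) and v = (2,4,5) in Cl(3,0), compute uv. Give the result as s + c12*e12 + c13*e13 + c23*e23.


In Cl(3,0): e_i^2 = 1, e_ie_j = -e_je_i for i != j.
Scalar part = u . v = 1*2 + 1*4 + (-3)*5
= 2 + 4 + (-15) = -9
e12 coeff = 1*4 - 1*2 = 4 - 2 = 2
e13 coeff = 1*5 - (-3)*2 = 5 - (-6) = 11
e23 coeff = 1*5 - (-3)*4 = 5 - (-12) = 17
uv = -9 + 2*e12 + 11*e13 + 17*e23


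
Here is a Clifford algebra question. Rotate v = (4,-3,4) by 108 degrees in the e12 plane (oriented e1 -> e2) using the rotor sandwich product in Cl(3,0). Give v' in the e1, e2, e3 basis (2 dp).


Rotor R = cos(54deg) - sin(54deg)*e12
Rotation angle theta = 2 * 54 = 108 degrees in the e12 plane (e1 -> e2).
The component perpendicular to the plane (e3) is invariant: v'_3 = v3 = 4.00
cos(108deg) = -0.3090, sin(108deg) = 0.9511
v'_1 = v1*cos(theta) - v2*sin(theta) = 4*(-0.3090) - (-3)*0.9511 = 1.62
v'_2 = v1*sin(theta) + v2*cos(theta) = 4*0.9511 + (-3)*(-0.3090) = 4.73
v' = 1.62*e1 + 4.73*e2 + 4.00*e3


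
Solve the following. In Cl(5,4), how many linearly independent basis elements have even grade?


Even subalgebra dimension = 2^(n-1)
n = 5 + 4 = 9
2^(9 - 1) = 2^8 = 256
Verification: sum of C(9,k) for even k = 1 + 36 + 126 + 84 + 9 = 256
Result = 256


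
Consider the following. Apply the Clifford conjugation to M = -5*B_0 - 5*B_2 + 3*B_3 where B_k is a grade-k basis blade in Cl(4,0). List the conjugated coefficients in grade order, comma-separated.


Clifford conjugate sign for grade k: (-1)^(k(k+1)/2)
Grade 0: (-1)^(0*1/2) = (-1)^0 = 1, coeff -5 -> -5
Grade 2: (-1)^(2*3/2) = (-1)^3 = -1, coeff -5 -> 5
Grade 3: (-1)^(3*4/2) = (-1)^6 = 1, coeff 3 -> 3
Conjugated coefficients: -5, 5, 3


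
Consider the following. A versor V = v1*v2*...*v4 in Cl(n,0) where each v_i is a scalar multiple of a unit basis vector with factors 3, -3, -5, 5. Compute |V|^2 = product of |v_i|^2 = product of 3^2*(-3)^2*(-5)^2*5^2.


Each vector v_i has |v_i|^2 = s_i^2
Squared scales: 3^2 = 9, (-3)^2 = 9, (-5)^2 = 25, 5^2 = 25
|V|^2 = 9 * 9 * 25 * 25
= 50625


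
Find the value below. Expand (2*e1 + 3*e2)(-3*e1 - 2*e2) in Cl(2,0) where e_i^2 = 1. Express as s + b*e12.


Expand: (2*e1 + 3*e2)(-3*e1 - 2*e2)
= 2*(-3)*e1e1 + 2*(-2)*e1e2 + 3*(-3)*e2e1 + 3*(-2)*e2e2
Using e1^2 = e2^2 = 1, e2e1 = -e1e2:
Scalar part s = 2*(-3) + 3*(-2) = -6 + (-6) = -12
Bivector part b = 2*(-2) - 3*(-3) = -4 - (-9) = 5
uv = -12 + 5*e12


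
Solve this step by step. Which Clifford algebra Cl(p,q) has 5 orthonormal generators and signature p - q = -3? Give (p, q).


We need p + q = 5 and p - q = -3.
Adding: 2p = 5 + (-3) = 2, so p = 1.
Then q = 5 - 1 = 4.
(p, q) = (1, 4)


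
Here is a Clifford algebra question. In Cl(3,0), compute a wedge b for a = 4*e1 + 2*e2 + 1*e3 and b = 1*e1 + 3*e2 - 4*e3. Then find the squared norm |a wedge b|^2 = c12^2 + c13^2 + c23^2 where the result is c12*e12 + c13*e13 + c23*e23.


a wedge b = (a1*b2 - a2*b1)*e12 + (a1*b3 - a3*b1)*e13 + (a2*b3 - a3*b2)*e23
e12 coeff: 4*3 - 2*1 = 12 - 2 = 10
e13 coeff: 4*(-4) - 1*1 = -16 - 1 = -17
e23 coeff: 2*(-4) - 1*3 = -8 - 3 = -11
|a wedge b|^2 = 10^2 + (-17)^2 + (-11)^2
= 100 + 289 + 121
= 510


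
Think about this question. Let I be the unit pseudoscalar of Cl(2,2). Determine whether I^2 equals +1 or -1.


The pseudoscalar I = e1...e_n (product of all n generators) of Cl(p,q) satisfies I^2 = (-1)^(q + n(n-1)/2).
p = 2, q = 2, n = p + q = 4
n(n-1)/2 = 4 * 3 / 2 = 6
Exponent = q + n(n-1)/2 = 2 + 6 = 8
I^2 = (-1)^8 = +1


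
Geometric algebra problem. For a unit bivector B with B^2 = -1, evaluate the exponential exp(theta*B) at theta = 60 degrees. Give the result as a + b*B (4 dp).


For a unit bivector B with B^2 = -1, the exponential series gives
e^(theta*B) = cos(theta) + sin(theta)*B (the GA analogue of Euler's formula).
theta = 60 degrees = 1.047198 rad
cos(60 deg) = 0.5000
sin(60 deg) = 0.8660
exp(theta*B) = 0.5000 + 0.8660*B
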